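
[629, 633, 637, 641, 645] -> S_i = 629 + 4*i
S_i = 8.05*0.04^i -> [8.05, 0.32, 0.01, 0.0, 0.0]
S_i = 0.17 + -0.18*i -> [0.17, -0.01, -0.19, -0.37, -0.55]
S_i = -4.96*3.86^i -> [-4.96, -19.15, -73.9, -285.26, -1101.11]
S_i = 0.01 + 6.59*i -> [0.01, 6.6, 13.19, 19.78, 26.37]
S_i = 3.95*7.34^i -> [3.95, 28.99, 212.81, 1562.02, 11465.19]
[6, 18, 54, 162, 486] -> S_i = 6*3^i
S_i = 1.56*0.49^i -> [1.56, 0.76, 0.37, 0.18, 0.09]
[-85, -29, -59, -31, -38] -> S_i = Random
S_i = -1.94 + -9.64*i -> [-1.94, -11.58, -21.22, -30.86, -40.5]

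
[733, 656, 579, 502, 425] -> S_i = 733 + -77*i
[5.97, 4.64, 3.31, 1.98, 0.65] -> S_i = 5.97 + -1.33*i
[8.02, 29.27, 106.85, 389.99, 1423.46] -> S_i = 8.02*3.65^i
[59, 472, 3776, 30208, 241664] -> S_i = 59*8^i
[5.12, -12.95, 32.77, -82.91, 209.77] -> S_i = 5.12*(-2.53)^i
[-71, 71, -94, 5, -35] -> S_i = Random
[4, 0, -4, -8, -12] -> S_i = 4 + -4*i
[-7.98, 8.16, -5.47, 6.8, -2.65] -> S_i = Random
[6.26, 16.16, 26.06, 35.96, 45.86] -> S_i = 6.26 + 9.90*i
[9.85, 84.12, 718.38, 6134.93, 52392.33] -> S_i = 9.85*8.54^i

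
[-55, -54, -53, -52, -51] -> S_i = -55 + 1*i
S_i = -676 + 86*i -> [-676, -590, -504, -418, -332]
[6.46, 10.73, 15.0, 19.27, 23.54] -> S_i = 6.46 + 4.27*i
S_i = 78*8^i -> [78, 624, 4992, 39936, 319488]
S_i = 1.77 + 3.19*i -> [1.77, 4.96, 8.15, 11.34, 14.53]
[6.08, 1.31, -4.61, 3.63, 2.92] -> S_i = Random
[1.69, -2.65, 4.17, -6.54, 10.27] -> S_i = 1.69*(-1.57)^i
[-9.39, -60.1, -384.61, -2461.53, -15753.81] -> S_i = -9.39*6.40^i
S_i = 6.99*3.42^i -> [6.99, 23.91, 81.76, 279.61, 956.27]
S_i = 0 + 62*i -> [0, 62, 124, 186, 248]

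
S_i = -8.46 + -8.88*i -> [-8.46, -17.34, -26.22, -35.1, -43.98]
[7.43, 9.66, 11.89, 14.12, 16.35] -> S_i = 7.43 + 2.23*i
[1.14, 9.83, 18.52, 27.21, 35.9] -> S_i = 1.14 + 8.69*i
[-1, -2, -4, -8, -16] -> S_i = -1*2^i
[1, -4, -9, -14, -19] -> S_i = 1 + -5*i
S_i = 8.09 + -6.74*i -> [8.09, 1.35, -5.39, -12.13, -18.87]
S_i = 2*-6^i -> [2, -12, 72, -432, 2592]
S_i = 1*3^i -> [1, 3, 9, 27, 81]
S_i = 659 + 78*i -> [659, 737, 815, 893, 971]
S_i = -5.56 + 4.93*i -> [-5.56, -0.63, 4.3, 9.23, 14.16]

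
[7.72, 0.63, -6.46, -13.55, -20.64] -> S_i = 7.72 + -7.09*i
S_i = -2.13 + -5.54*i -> [-2.13, -7.67, -13.21, -18.75, -24.29]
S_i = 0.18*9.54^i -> [0.18, 1.72, 16.38, 156.29, 1490.96]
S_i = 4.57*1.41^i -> [4.57, 6.44, 9.09, 12.81, 18.06]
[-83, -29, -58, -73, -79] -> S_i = Random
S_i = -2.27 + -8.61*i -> [-2.27, -10.88, -19.49, -28.1, -36.71]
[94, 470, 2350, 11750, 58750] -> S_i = 94*5^i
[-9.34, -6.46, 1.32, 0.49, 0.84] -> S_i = Random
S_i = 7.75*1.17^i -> [7.75, 9.07, 10.61, 12.41, 14.52]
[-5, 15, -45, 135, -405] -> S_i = -5*-3^i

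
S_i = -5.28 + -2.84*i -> [-5.28, -8.12, -10.96, -13.8, -16.64]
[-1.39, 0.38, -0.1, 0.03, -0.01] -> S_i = -1.39*(-0.27)^i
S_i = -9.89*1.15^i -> [-9.89, -11.37, -13.08, -15.04, -17.3]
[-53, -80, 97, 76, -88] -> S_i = Random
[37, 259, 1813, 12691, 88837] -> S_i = 37*7^i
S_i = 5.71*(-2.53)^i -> [5.71, -14.45, 36.55, -92.47, 233.95]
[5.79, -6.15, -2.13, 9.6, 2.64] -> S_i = Random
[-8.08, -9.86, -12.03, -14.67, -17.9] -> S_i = -8.08*1.22^i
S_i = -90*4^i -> [-90, -360, -1440, -5760, -23040]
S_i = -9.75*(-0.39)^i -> [-9.75, 3.8, -1.48, 0.58, -0.23]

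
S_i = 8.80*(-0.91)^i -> [8.8, -8.01, 7.29, -6.63, 6.03]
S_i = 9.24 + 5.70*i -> [9.24, 14.94, 20.64, 26.34, 32.04]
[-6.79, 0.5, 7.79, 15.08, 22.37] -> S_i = -6.79 + 7.29*i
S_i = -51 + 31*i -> [-51, -20, 11, 42, 73]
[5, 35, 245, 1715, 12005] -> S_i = 5*7^i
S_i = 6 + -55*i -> [6, -49, -104, -159, -214]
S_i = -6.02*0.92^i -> [-6.02, -5.54, -5.1, -4.69, -4.31]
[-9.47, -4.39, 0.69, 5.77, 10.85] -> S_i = -9.47 + 5.08*i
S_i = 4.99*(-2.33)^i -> [4.99, -11.63, 27.09, -63.12, 147.07]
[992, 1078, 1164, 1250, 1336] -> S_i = 992 + 86*i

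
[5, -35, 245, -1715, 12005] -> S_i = 5*-7^i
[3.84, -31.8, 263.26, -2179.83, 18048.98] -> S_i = 3.84*(-8.28)^i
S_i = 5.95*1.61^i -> [5.95, 9.58, 15.42, 24.83, 39.98]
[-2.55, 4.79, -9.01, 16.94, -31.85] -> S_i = -2.55*(-1.88)^i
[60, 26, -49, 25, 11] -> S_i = Random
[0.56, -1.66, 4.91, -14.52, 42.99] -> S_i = 0.56*(-2.96)^i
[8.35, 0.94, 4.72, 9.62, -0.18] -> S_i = Random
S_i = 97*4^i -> [97, 388, 1552, 6208, 24832]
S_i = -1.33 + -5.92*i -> [-1.33, -7.25, -13.17, -19.09, -25.01]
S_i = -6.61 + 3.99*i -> [-6.61, -2.62, 1.37, 5.36, 9.35]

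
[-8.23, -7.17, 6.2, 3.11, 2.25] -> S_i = Random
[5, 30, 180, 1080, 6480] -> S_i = 5*6^i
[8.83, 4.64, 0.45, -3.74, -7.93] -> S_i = 8.83 + -4.19*i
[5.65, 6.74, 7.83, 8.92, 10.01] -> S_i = 5.65 + 1.09*i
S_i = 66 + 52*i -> [66, 118, 170, 222, 274]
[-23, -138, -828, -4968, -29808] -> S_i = -23*6^i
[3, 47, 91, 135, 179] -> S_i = 3 + 44*i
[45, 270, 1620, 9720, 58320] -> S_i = 45*6^i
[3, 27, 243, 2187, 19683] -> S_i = 3*9^i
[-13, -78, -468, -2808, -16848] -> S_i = -13*6^i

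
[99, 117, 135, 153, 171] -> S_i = 99 + 18*i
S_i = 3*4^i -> [3, 12, 48, 192, 768]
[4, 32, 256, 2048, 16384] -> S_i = 4*8^i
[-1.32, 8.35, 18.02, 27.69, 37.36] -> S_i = -1.32 + 9.67*i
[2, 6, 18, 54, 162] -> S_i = 2*3^i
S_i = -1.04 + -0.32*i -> [-1.04, -1.36, -1.68, -2.0, -2.32]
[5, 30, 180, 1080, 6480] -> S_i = 5*6^i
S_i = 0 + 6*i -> [0, 6, 12, 18, 24]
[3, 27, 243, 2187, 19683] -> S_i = 3*9^i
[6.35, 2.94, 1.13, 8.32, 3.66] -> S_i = Random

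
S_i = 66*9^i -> [66, 594, 5346, 48114, 433026]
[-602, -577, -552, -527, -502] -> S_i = -602 + 25*i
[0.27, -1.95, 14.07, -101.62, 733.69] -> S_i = 0.27*(-7.22)^i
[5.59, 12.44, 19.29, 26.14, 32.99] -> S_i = 5.59 + 6.85*i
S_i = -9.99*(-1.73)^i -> [-9.99, 17.28, -29.9, 51.73, -89.48]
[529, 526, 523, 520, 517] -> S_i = 529 + -3*i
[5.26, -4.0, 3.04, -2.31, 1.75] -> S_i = 5.26*(-0.76)^i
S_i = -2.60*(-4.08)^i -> [-2.6, 10.61, -43.28, 176.59, -720.47]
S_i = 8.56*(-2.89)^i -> [8.56, -24.74, 71.49, -206.62, 597.12]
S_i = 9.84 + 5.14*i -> [9.84, 14.98, 20.12, 25.26, 30.4]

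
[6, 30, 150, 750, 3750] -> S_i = 6*5^i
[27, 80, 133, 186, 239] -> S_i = 27 + 53*i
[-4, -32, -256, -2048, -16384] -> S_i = -4*8^i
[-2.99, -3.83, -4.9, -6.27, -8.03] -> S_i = -2.99*1.28^i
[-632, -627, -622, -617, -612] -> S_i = -632 + 5*i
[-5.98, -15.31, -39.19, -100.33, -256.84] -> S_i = -5.98*2.56^i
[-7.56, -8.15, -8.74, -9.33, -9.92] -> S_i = -7.56 + -0.59*i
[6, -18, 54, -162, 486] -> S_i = 6*-3^i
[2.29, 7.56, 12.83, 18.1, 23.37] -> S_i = 2.29 + 5.27*i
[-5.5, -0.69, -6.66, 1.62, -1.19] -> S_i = Random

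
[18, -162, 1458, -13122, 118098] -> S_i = 18*-9^i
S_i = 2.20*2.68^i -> [2.2, 5.9, 15.8, 42.35, 113.49]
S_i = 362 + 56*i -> [362, 418, 474, 530, 586]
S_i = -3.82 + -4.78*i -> [-3.82, -8.6, -13.38, -18.16, -22.94]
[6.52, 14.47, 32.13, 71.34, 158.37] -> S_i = 6.52*2.22^i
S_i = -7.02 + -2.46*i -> [-7.02, -9.48, -11.94, -14.4, -16.86]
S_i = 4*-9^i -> [4, -36, 324, -2916, 26244]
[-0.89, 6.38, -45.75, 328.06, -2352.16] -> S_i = -0.89*(-7.17)^i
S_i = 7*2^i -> [7, 14, 28, 56, 112]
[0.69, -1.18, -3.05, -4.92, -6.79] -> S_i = 0.69 + -1.87*i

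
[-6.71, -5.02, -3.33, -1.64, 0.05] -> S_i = -6.71 + 1.69*i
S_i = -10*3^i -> [-10, -30, -90, -270, -810]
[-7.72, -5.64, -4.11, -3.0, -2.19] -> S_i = -7.72*0.73^i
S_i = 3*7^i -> [3, 21, 147, 1029, 7203]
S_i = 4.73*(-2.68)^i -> [4.73, -12.68, 33.97, -91.05, 244.01]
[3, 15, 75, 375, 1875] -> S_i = 3*5^i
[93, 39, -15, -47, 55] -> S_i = Random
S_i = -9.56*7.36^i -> [-9.56, -70.36, -517.86, -3811.46, -28052.34]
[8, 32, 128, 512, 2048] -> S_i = 8*4^i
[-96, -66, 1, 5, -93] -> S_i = Random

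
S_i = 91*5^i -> [91, 455, 2275, 11375, 56875]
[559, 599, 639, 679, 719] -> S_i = 559 + 40*i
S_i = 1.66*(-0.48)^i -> [1.66, -0.8, 0.38, -0.18, 0.09]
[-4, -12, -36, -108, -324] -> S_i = -4*3^i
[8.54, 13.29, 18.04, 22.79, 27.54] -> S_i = 8.54 + 4.75*i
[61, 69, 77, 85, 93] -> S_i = 61 + 8*i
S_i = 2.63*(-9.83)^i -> [2.63, -25.85, 254.13, -2498.14, 24556.69]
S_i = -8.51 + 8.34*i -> [-8.51, -0.17, 8.17, 16.51, 24.85]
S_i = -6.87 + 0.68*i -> [-6.87, -6.19, -5.51, -4.83, -4.15]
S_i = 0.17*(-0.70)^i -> [0.17, -0.12, 0.08, -0.06, 0.04]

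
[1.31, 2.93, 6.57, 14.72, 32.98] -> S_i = 1.31*2.24^i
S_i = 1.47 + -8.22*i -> [1.47, -6.75, -14.97, -23.19, -31.41]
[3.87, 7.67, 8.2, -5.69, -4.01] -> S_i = Random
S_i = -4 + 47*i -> [-4, 43, 90, 137, 184]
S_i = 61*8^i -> [61, 488, 3904, 31232, 249856]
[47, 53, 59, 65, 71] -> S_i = 47 + 6*i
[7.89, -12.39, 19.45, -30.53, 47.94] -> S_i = 7.89*(-1.57)^i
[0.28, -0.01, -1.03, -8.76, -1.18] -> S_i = Random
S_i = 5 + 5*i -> [5, 10, 15, 20, 25]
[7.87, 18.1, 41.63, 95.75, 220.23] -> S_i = 7.87*2.30^i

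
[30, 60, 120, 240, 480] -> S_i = 30*2^i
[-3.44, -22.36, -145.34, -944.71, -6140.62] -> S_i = -3.44*6.50^i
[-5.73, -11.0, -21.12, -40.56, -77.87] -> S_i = -5.73*1.92^i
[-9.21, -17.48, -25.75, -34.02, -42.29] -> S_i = -9.21 + -8.27*i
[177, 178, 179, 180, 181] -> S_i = 177 + 1*i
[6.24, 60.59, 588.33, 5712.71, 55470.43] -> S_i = 6.24*9.71^i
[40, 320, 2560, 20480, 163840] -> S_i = 40*8^i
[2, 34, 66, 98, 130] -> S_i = 2 + 32*i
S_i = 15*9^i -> [15, 135, 1215, 10935, 98415]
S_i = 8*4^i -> [8, 32, 128, 512, 2048]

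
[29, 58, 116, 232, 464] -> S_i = 29*2^i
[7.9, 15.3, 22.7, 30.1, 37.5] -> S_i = 7.90 + 7.40*i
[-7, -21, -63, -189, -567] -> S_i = -7*3^i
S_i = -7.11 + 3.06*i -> [-7.11, -4.05, -0.99, 2.07, 5.13]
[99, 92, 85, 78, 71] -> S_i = 99 + -7*i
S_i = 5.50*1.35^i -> [5.5, 7.43, 10.02, 13.53, 18.27]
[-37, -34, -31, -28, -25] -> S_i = -37 + 3*i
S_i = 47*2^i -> [47, 94, 188, 376, 752]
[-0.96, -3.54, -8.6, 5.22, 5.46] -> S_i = Random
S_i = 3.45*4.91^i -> [3.45, 16.94, 83.17, 408.38, 2005.14]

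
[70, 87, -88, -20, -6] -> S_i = Random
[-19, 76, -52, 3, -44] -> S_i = Random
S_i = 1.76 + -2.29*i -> [1.76, -0.53, -2.82, -5.11, -7.4]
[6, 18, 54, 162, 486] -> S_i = 6*3^i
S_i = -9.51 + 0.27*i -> [-9.51, -9.24, -8.97, -8.7, -8.43]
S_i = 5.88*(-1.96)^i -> [5.88, -11.52, 22.59, -44.27, 86.78]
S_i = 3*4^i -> [3, 12, 48, 192, 768]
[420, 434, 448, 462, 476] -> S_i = 420 + 14*i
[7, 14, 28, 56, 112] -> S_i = 7*2^i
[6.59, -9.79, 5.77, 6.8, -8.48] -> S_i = Random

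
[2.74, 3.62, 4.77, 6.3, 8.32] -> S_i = 2.74*1.32^i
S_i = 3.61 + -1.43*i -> [3.61, 2.18, 0.75, -0.68, -2.11]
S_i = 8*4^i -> [8, 32, 128, 512, 2048]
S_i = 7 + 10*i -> [7, 17, 27, 37, 47]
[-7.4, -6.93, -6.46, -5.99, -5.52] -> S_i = -7.40 + 0.47*i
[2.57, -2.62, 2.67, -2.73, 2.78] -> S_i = 2.57*(-1.02)^i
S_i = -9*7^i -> [-9, -63, -441, -3087, -21609]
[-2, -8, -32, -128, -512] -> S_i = -2*4^i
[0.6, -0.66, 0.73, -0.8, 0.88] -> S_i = 0.60*(-1.10)^i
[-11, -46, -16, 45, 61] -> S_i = Random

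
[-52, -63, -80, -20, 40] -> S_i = Random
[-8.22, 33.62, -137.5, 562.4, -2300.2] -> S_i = -8.22*(-4.09)^i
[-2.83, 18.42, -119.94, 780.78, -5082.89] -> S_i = -2.83*(-6.51)^i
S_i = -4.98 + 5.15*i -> [-4.98, 0.17, 5.32, 10.47, 15.62]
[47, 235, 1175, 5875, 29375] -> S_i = 47*5^i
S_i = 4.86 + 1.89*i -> [4.86, 6.75, 8.64, 10.53, 12.42]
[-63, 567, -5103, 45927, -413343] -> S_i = -63*-9^i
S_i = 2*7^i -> [2, 14, 98, 686, 4802]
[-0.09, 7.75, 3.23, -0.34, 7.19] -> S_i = Random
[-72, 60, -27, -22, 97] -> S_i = Random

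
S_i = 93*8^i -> [93, 744, 5952, 47616, 380928]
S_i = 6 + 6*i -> [6, 12, 18, 24, 30]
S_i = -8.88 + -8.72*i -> [-8.88, -17.6, -26.32, -35.04, -43.76]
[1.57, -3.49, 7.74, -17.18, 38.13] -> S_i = 1.57*(-2.22)^i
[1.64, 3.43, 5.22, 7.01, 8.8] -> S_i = 1.64 + 1.79*i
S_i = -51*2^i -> [-51, -102, -204, -408, -816]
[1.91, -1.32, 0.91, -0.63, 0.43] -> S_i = 1.91*(-0.69)^i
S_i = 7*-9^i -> [7, -63, 567, -5103, 45927]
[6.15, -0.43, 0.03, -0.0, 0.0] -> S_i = 6.15*(-0.07)^i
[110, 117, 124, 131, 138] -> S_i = 110 + 7*i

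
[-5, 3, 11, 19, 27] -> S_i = -5 + 8*i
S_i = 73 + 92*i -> [73, 165, 257, 349, 441]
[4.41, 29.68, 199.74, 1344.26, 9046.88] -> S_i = 4.41*6.73^i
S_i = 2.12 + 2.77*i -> [2.12, 4.89, 7.66, 10.43, 13.2]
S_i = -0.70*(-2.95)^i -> [-0.7, 2.06, -6.09, 17.97, -53.01]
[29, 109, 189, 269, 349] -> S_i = 29 + 80*i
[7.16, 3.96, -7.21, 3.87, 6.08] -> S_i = Random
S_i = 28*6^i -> [28, 168, 1008, 6048, 36288]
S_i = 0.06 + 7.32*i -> [0.06, 7.38, 14.7, 22.02, 29.34]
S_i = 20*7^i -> [20, 140, 980, 6860, 48020]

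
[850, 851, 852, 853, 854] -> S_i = 850 + 1*i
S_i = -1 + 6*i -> [-1, 5, 11, 17, 23]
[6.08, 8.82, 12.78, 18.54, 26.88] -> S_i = 6.08*1.45^i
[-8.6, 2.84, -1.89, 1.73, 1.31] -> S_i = Random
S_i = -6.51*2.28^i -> [-6.51, -14.84, -33.84, -77.16, -175.92]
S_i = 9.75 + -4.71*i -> [9.75, 5.04, 0.33, -4.38, -9.09]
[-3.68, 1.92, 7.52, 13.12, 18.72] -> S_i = -3.68 + 5.60*i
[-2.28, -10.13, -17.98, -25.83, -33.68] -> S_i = -2.28 + -7.85*i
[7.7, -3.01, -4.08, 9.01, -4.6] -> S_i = Random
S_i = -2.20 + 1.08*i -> [-2.2, -1.12, -0.04, 1.04, 2.12]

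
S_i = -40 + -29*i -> [-40, -69, -98, -127, -156]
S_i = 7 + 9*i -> [7, 16, 25, 34, 43]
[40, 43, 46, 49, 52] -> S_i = 40 + 3*i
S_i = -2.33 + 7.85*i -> [-2.33, 5.52, 13.37, 21.22, 29.07]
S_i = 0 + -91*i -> [0, -91, -182, -273, -364]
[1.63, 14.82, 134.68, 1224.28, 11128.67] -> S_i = 1.63*9.09^i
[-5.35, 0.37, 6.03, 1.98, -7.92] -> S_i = Random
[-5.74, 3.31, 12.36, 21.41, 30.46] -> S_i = -5.74 + 9.05*i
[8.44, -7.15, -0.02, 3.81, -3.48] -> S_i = Random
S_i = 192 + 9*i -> [192, 201, 210, 219, 228]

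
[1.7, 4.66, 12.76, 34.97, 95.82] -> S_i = 1.70*2.74^i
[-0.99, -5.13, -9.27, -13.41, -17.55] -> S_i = -0.99 + -4.14*i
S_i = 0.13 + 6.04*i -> [0.13, 6.17, 12.21, 18.25, 24.29]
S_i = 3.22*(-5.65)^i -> [3.22, -18.19, 102.79, -580.77, 3281.33]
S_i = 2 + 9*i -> [2, 11, 20, 29, 38]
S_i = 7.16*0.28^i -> [7.16, 2.0, 0.56, 0.16, 0.04]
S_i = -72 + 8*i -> [-72, -64, -56, -48, -40]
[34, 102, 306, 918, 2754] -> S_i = 34*3^i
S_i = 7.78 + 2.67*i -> [7.78, 10.45, 13.12, 15.79, 18.46]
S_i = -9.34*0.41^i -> [-9.34, -3.83, -1.57, -0.64, -0.26]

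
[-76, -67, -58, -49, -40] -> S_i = -76 + 9*i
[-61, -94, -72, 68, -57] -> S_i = Random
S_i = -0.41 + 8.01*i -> [-0.41, 7.6, 15.61, 23.62, 31.63]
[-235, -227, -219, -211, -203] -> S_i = -235 + 8*i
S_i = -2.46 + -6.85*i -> [-2.46, -9.31, -16.16, -23.01, -29.86]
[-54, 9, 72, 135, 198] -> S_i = -54 + 63*i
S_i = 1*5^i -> [1, 5, 25, 125, 625]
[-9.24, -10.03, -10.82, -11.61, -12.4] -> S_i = -9.24 + -0.79*i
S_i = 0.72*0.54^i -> [0.72, 0.39, 0.21, 0.11, 0.06]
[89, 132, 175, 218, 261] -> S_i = 89 + 43*i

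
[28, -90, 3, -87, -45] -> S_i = Random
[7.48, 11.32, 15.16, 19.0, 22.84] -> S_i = 7.48 + 3.84*i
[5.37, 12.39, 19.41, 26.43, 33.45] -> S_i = 5.37 + 7.02*i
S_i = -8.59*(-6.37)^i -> [-8.59, 54.72, -348.56, 2220.3, -14143.3]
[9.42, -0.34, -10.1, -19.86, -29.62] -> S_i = 9.42 + -9.76*i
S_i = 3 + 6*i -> [3, 9, 15, 21, 27]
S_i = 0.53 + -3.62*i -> [0.53, -3.09, -6.71, -10.33, -13.95]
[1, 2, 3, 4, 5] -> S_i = 1 + 1*i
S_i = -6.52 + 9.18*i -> [-6.52, 2.66, 11.84, 21.02, 30.2]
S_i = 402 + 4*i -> [402, 406, 410, 414, 418]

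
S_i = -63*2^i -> [-63, -126, -252, -504, -1008]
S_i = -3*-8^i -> [-3, 24, -192, 1536, -12288]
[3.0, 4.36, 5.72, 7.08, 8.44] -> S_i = 3.00 + 1.36*i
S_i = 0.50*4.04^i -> [0.5, 2.02, 8.16, 32.97, 133.2]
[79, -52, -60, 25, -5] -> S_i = Random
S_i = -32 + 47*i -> [-32, 15, 62, 109, 156]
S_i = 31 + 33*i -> [31, 64, 97, 130, 163]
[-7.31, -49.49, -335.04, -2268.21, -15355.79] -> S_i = -7.31*6.77^i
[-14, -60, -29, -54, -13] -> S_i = Random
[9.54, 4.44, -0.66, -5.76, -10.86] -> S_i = 9.54 + -5.10*i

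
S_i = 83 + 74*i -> [83, 157, 231, 305, 379]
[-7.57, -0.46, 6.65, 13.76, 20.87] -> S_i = -7.57 + 7.11*i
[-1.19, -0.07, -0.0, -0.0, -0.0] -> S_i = -1.19*0.06^i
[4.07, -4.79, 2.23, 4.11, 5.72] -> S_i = Random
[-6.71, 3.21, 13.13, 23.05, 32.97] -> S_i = -6.71 + 9.92*i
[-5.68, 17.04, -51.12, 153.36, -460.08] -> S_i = -5.68*(-3.00)^i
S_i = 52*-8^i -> [52, -416, 3328, -26624, 212992]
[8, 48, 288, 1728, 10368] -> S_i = 8*6^i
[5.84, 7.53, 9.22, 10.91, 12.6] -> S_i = 5.84 + 1.69*i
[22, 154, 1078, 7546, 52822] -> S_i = 22*7^i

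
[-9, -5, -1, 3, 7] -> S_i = -9 + 4*i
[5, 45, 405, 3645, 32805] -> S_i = 5*9^i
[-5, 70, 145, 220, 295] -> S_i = -5 + 75*i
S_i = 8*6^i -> [8, 48, 288, 1728, 10368]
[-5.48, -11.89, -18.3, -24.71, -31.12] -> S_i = -5.48 + -6.41*i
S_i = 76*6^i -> [76, 456, 2736, 16416, 98496]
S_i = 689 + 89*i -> [689, 778, 867, 956, 1045]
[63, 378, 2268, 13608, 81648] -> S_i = 63*6^i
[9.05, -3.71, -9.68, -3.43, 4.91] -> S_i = Random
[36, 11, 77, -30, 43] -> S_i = Random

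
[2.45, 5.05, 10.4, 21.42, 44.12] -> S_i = 2.45*2.06^i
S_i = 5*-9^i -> [5, -45, 405, -3645, 32805]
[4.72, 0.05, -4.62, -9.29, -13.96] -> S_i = 4.72 + -4.67*i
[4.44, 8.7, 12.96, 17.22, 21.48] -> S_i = 4.44 + 4.26*i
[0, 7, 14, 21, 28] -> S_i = 0 + 7*i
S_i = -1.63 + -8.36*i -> [-1.63, -9.99, -18.35, -26.71, -35.07]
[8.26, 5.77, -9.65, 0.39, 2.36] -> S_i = Random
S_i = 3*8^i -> [3, 24, 192, 1536, 12288]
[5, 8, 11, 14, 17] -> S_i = 5 + 3*i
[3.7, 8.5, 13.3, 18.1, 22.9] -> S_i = 3.70 + 4.80*i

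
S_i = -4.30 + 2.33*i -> [-4.3, -1.97, 0.36, 2.69, 5.02]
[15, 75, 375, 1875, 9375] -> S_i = 15*5^i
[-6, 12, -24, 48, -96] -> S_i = -6*-2^i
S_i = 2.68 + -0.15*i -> [2.68, 2.53, 2.38, 2.23, 2.08]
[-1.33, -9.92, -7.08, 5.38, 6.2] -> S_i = Random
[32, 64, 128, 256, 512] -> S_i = 32*2^i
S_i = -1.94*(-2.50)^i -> [-1.94, 4.85, -12.12, 30.31, -75.78]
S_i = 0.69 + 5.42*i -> [0.69, 6.11, 11.53, 16.95, 22.37]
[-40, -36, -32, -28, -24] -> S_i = -40 + 4*i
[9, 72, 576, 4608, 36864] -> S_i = 9*8^i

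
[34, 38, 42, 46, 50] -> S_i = 34 + 4*i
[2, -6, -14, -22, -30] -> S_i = 2 + -8*i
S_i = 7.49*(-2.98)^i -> [7.49, -22.32, 66.51, -198.21, 590.67]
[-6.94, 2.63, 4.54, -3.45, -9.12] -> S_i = Random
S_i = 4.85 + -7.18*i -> [4.85, -2.33, -9.51, -16.69, -23.87]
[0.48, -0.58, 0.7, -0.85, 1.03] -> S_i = 0.48*(-1.21)^i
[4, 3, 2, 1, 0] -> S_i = 4 + -1*i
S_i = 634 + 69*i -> [634, 703, 772, 841, 910]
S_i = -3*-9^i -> [-3, 27, -243, 2187, -19683]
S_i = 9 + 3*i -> [9, 12, 15, 18, 21]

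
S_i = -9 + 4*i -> [-9, -5, -1, 3, 7]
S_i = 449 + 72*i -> [449, 521, 593, 665, 737]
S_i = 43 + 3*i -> [43, 46, 49, 52, 55]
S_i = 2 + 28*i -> [2, 30, 58, 86, 114]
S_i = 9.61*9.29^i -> [9.61, 89.28, 829.38, 7704.96, 71579.1]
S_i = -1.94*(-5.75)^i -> [-1.94, 11.16, -64.14, 368.81, -2120.67]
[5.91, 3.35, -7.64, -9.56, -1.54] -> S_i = Random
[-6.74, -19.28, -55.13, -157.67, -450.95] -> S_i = -6.74*2.86^i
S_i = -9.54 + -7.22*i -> [-9.54, -16.76, -23.98, -31.2, -38.42]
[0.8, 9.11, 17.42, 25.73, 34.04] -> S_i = 0.80 + 8.31*i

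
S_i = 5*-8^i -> [5, -40, 320, -2560, 20480]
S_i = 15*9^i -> [15, 135, 1215, 10935, 98415]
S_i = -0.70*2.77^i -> [-0.7, -1.94, -5.37, -14.88, -41.21]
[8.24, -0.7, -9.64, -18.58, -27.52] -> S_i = 8.24 + -8.94*i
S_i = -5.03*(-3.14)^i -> [-5.03, 15.79, -49.59, 155.72, -488.97]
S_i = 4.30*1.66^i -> [4.3, 7.14, 11.85, 19.67, 32.65]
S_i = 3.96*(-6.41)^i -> [3.96, -25.38, 162.71, -1042.96, 6685.4]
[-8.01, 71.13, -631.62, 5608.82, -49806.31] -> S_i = -8.01*(-8.88)^i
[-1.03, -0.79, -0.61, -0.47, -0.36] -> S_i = -1.03*0.77^i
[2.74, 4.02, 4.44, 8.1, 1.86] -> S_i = Random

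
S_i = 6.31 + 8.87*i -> [6.31, 15.18, 24.05, 32.92, 41.79]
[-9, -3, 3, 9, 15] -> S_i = -9 + 6*i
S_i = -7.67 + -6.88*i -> [-7.67, -14.55, -21.43, -28.31, -35.19]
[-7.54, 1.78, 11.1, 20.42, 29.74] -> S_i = -7.54 + 9.32*i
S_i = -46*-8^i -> [-46, 368, -2944, 23552, -188416]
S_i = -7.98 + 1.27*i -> [-7.98, -6.71, -5.44, -4.17, -2.9]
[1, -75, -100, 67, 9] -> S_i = Random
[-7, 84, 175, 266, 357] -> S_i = -7 + 91*i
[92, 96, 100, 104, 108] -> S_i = 92 + 4*i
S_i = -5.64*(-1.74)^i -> [-5.64, 9.81, -17.08, 29.71, -51.7]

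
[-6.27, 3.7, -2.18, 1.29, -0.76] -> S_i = -6.27*(-0.59)^i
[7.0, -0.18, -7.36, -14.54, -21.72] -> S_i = 7.00 + -7.18*i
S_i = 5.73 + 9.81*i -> [5.73, 15.54, 25.35, 35.16, 44.97]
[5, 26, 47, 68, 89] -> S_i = 5 + 21*i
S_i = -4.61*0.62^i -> [-4.61, -2.86, -1.77, -1.1, -0.68]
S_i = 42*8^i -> [42, 336, 2688, 21504, 172032]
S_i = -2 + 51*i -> [-2, 49, 100, 151, 202]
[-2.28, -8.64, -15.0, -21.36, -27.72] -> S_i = -2.28 + -6.36*i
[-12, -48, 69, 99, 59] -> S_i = Random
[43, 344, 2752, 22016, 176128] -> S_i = 43*8^i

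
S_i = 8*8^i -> [8, 64, 512, 4096, 32768]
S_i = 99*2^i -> [99, 198, 396, 792, 1584]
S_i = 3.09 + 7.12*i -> [3.09, 10.21, 17.33, 24.45, 31.57]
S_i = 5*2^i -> [5, 10, 20, 40, 80]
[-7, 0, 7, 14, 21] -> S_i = -7 + 7*i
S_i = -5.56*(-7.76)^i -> [-5.56, 43.15, -334.81, 2598.12, -20161.45]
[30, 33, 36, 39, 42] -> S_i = 30 + 3*i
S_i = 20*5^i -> [20, 100, 500, 2500, 12500]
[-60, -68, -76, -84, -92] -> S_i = -60 + -8*i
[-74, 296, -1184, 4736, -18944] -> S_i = -74*-4^i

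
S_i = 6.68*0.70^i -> [6.68, 4.68, 3.27, 2.29, 1.6]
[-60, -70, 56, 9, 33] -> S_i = Random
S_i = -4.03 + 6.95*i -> [-4.03, 2.92, 9.87, 16.82, 23.77]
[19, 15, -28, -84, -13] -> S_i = Random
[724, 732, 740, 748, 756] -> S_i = 724 + 8*i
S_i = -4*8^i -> [-4, -32, -256, -2048, -16384]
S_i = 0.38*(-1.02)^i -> [0.38, -0.39, 0.4, -0.4, 0.41]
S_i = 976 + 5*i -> [976, 981, 986, 991, 996]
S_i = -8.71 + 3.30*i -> [-8.71, -5.41, -2.11, 1.19, 4.49]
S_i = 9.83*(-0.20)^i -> [9.83, -1.97, 0.39, -0.08, 0.02]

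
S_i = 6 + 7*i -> [6, 13, 20, 27, 34]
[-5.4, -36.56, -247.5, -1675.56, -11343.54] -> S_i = -5.40*6.77^i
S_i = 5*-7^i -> [5, -35, 245, -1715, 12005]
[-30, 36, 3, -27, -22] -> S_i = Random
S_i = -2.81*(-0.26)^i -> [-2.81, 0.73, -0.19, 0.05, -0.01]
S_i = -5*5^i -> [-5, -25, -125, -625, -3125]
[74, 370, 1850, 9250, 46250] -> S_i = 74*5^i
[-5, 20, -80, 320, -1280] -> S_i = -5*-4^i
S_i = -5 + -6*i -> [-5, -11, -17, -23, -29]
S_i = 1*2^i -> [1, 2, 4, 8, 16]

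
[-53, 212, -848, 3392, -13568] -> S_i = -53*-4^i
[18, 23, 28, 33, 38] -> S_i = 18 + 5*i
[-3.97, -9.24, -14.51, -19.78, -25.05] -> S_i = -3.97 + -5.27*i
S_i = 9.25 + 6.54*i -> [9.25, 15.79, 22.33, 28.87, 35.41]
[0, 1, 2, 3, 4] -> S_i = 0 + 1*i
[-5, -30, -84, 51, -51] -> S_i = Random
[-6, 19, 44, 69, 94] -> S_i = -6 + 25*i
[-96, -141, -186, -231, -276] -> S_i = -96 + -45*i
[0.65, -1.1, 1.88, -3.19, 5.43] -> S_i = 0.65*(-1.70)^i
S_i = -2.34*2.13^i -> [-2.34, -4.98, -10.62, -22.61, -48.17]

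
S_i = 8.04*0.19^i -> [8.04, 1.53, 0.29, 0.06, 0.01]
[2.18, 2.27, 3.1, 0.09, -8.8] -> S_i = Random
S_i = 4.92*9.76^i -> [4.92, 48.02, 468.67, 4574.19, 44644.13]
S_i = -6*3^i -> [-6, -18, -54, -162, -486]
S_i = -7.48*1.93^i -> [-7.48, -14.44, -27.86, -53.77, -103.78]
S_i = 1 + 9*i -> [1, 10, 19, 28, 37]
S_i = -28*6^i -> [-28, -168, -1008, -6048, -36288]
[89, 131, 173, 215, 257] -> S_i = 89 + 42*i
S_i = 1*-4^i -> [1, -4, 16, -64, 256]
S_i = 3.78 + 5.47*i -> [3.78, 9.25, 14.72, 20.19, 25.66]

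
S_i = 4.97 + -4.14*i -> [4.97, 0.83, -3.31, -7.45, -11.59]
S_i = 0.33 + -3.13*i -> [0.33, -2.8, -5.93, -9.06, -12.19]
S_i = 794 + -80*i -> [794, 714, 634, 554, 474]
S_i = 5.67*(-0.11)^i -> [5.67, -0.62, 0.07, -0.01, 0.0]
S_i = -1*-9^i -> [-1, 9, -81, 729, -6561]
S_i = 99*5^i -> [99, 495, 2475, 12375, 61875]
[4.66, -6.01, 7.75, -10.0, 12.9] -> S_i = 4.66*(-1.29)^i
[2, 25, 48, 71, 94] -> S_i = 2 + 23*i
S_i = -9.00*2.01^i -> [-9.0, -18.09, -36.36, -73.09, -146.9]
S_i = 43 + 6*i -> [43, 49, 55, 61, 67]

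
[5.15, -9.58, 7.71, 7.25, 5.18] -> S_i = Random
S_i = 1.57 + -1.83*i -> [1.57, -0.26, -2.09, -3.92, -5.75]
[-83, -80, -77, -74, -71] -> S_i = -83 + 3*i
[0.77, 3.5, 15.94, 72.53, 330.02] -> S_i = 0.77*4.55^i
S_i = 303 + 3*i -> [303, 306, 309, 312, 315]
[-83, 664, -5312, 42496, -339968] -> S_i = -83*-8^i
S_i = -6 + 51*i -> [-6, 45, 96, 147, 198]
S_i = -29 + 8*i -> [-29, -21, -13, -5, 3]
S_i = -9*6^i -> [-9, -54, -324, -1944, -11664]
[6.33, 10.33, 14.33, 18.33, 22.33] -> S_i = 6.33 + 4.00*i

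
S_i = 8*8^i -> [8, 64, 512, 4096, 32768]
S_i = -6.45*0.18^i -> [-6.45, -1.16, -0.21, -0.04, -0.01]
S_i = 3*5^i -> [3, 15, 75, 375, 1875]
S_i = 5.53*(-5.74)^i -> [5.53, -31.74, 182.2, -1045.83, 6003.06]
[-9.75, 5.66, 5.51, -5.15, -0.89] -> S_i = Random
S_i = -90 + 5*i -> [-90, -85, -80, -75, -70]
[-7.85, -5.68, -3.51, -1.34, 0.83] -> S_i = -7.85 + 2.17*i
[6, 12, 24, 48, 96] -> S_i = 6*2^i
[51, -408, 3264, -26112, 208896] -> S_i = 51*-8^i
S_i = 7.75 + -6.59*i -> [7.75, 1.16, -5.43, -12.02, -18.61]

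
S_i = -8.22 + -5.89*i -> [-8.22, -14.11, -20.0, -25.89, -31.78]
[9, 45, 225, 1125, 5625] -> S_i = 9*5^i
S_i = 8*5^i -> [8, 40, 200, 1000, 5000]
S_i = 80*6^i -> [80, 480, 2880, 17280, 103680]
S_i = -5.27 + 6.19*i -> [-5.27, 0.92, 7.11, 13.3, 19.49]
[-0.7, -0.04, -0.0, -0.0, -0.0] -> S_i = -0.70*0.06^i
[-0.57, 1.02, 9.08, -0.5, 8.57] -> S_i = Random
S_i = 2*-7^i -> [2, -14, 98, -686, 4802]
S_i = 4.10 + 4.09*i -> [4.1, 8.19, 12.28, 16.37, 20.46]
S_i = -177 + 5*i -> [-177, -172, -167, -162, -157]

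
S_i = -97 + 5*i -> [-97, -92, -87, -82, -77]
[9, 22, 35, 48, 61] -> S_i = 9 + 13*i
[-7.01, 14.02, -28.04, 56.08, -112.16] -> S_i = -7.01*(-2.00)^i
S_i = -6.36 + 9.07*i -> [-6.36, 2.71, 11.78, 20.85, 29.92]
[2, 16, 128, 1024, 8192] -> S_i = 2*8^i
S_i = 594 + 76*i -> [594, 670, 746, 822, 898]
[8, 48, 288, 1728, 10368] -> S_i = 8*6^i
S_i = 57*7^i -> [57, 399, 2793, 19551, 136857]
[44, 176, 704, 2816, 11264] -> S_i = 44*4^i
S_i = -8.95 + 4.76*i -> [-8.95, -4.19, 0.57, 5.33, 10.09]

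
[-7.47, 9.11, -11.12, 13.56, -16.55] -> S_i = -7.47*(-1.22)^i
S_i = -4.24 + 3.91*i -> [-4.24, -0.33, 3.58, 7.49, 11.4]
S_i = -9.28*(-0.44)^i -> [-9.28, 4.08, -1.8, 0.79, -0.35]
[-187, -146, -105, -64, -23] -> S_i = -187 + 41*i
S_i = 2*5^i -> [2, 10, 50, 250, 1250]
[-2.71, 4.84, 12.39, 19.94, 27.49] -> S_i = -2.71 + 7.55*i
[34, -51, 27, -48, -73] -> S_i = Random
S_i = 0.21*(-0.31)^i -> [0.21, -0.07, 0.02, -0.01, 0.0]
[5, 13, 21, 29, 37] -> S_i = 5 + 8*i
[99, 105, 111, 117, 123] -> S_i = 99 + 6*i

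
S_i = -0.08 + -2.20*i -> [-0.08, -2.28, -4.48, -6.68, -8.88]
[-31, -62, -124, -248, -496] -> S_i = -31*2^i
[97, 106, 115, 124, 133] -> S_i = 97 + 9*i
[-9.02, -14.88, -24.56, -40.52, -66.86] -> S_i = -9.02*1.65^i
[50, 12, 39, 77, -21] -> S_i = Random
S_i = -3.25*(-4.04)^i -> [-3.25, 13.13, -53.05, 214.3, -865.78]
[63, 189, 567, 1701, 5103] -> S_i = 63*3^i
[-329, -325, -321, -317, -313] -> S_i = -329 + 4*i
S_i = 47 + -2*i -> [47, 45, 43, 41, 39]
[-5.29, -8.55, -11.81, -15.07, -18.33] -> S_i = -5.29 + -3.26*i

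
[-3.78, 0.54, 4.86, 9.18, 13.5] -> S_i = -3.78 + 4.32*i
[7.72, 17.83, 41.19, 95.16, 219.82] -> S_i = 7.72*2.31^i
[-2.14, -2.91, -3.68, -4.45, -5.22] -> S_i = -2.14 + -0.77*i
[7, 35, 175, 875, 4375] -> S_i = 7*5^i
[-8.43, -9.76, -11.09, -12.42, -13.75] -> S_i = -8.43 + -1.33*i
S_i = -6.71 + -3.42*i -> [-6.71, -10.13, -13.55, -16.97, -20.39]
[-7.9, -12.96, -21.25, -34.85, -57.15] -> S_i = -7.90*1.64^i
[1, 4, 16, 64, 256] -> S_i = 1*4^i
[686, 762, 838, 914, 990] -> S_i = 686 + 76*i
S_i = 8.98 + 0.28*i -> [8.98, 9.26, 9.54, 9.82, 10.1]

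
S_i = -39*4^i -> [-39, -156, -624, -2496, -9984]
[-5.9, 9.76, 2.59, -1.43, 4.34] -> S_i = Random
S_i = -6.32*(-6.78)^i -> [-6.32, 42.85, -290.52, 1969.73, -13354.75]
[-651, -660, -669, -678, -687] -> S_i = -651 + -9*i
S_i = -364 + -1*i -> [-364, -365, -366, -367, -368]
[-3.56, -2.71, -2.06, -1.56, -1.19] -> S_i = -3.56*0.76^i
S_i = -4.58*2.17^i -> [-4.58, -9.94, -21.57, -46.8, -101.56]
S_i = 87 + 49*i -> [87, 136, 185, 234, 283]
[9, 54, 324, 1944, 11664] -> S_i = 9*6^i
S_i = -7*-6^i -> [-7, 42, -252, 1512, -9072]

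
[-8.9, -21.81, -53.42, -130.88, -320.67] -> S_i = -8.90*2.45^i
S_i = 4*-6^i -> [4, -24, 144, -864, 5184]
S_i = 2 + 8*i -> [2, 10, 18, 26, 34]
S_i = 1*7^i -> [1, 7, 49, 343, 2401]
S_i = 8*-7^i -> [8, -56, 392, -2744, 19208]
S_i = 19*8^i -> [19, 152, 1216, 9728, 77824]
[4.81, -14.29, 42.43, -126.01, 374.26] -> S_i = 4.81*(-2.97)^i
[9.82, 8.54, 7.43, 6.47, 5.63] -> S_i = 9.82*0.87^i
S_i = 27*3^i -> [27, 81, 243, 729, 2187]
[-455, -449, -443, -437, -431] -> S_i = -455 + 6*i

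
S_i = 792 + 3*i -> [792, 795, 798, 801, 804]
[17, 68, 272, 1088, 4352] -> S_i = 17*4^i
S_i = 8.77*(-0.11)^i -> [8.77, -0.96, 0.11, -0.01, 0.0]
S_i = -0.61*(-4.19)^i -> [-0.61, 2.56, -10.71, 44.87, -188.01]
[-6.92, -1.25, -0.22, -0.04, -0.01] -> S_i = -6.92*0.18^i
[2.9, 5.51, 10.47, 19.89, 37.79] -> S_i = 2.90*1.90^i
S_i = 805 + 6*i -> [805, 811, 817, 823, 829]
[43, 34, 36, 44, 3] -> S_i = Random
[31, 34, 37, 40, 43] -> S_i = 31 + 3*i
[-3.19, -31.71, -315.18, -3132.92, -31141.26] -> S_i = -3.19*9.94^i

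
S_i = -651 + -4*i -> [-651, -655, -659, -663, -667]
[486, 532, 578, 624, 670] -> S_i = 486 + 46*i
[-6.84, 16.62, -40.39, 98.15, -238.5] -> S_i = -6.84*(-2.43)^i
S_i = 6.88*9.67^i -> [6.88, 66.53, 643.34, 6221.11, 60158.13]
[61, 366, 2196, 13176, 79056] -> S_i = 61*6^i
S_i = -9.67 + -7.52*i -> [-9.67, -17.19, -24.71, -32.23, -39.75]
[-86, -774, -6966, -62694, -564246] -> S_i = -86*9^i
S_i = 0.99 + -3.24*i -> [0.99, -2.25, -5.49, -8.73, -11.97]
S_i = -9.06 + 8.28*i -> [-9.06, -0.78, 7.5, 15.78, 24.06]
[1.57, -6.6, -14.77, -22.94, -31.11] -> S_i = 1.57 + -8.17*i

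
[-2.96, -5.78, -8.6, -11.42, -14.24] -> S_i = -2.96 + -2.82*i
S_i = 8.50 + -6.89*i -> [8.5, 1.61, -5.28, -12.17, -19.06]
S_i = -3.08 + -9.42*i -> [-3.08, -12.5, -21.92, -31.34, -40.76]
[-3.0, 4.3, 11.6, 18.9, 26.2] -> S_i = -3.00 + 7.30*i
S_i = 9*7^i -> [9, 63, 441, 3087, 21609]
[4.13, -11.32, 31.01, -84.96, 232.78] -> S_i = 4.13*(-2.74)^i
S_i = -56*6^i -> [-56, -336, -2016, -12096, -72576]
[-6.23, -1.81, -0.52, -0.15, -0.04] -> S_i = -6.23*0.29^i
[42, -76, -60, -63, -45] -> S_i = Random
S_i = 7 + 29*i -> [7, 36, 65, 94, 123]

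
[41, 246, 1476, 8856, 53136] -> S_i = 41*6^i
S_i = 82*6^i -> [82, 492, 2952, 17712, 106272]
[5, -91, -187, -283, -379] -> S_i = 5 + -96*i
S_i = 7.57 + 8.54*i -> [7.57, 16.11, 24.65, 33.19, 41.73]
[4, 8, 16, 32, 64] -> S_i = 4*2^i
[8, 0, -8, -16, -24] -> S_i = 8 + -8*i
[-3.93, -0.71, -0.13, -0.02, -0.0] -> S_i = -3.93*0.18^i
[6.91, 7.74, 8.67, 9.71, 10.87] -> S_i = 6.91*1.12^i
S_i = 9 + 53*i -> [9, 62, 115, 168, 221]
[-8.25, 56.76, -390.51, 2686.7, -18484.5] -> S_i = -8.25*(-6.88)^i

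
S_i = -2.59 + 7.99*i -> [-2.59, 5.4, 13.39, 21.38, 29.37]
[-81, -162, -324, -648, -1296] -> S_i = -81*2^i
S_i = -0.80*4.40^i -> [-0.8, -3.52, -15.49, -68.15, -299.85]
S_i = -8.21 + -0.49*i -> [-8.21, -8.7, -9.19, -9.68, -10.17]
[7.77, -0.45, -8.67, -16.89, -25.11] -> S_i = 7.77 + -8.22*i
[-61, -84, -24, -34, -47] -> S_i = Random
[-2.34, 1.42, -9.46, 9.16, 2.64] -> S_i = Random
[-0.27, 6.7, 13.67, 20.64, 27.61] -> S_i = -0.27 + 6.97*i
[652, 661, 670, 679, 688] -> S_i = 652 + 9*i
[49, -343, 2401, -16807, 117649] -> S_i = 49*-7^i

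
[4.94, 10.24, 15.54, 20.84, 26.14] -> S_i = 4.94 + 5.30*i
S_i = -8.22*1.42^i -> [-8.22, -11.67, -16.57, -23.54, -33.42]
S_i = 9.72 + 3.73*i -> [9.72, 13.45, 17.18, 20.91, 24.64]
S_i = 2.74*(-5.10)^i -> [2.74, -13.97, 71.27, -363.46, 1853.67]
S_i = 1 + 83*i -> [1, 84, 167, 250, 333]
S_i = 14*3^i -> [14, 42, 126, 378, 1134]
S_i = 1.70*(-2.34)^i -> [1.7, -3.98, 9.31, -21.78, 50.97]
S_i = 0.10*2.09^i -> [0.1, 0.21, 0.44, 0.91, 1.91]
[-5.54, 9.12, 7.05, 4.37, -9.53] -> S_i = Random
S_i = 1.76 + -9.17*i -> [1.76, -7.41, -16.58, -25.75, -34.92]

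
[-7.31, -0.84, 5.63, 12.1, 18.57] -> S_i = -7.31 + 6.47*i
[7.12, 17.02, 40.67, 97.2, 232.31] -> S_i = 7.12*2.39^i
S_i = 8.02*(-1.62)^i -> [8.02, -12.99, 21.05, -34.1, 55.24]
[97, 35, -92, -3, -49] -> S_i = Random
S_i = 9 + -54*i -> [9, -45, -99, -153, -207]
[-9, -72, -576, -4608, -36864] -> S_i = -9*8^i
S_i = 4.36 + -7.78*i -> [4.36, -3.42, -11.2, -18.98, -26.76]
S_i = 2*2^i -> [2, 4, 8, 16, 32]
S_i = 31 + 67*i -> [31, 98, 165, 232, 299]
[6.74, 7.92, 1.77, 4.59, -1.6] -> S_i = Random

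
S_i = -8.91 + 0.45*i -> [-8.91, -8.46, -8.01, -7.56, -7.11]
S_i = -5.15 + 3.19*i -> [-5.15, -1.96, 1.23, 4.42, 7.61]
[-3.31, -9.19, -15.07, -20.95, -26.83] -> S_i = -3.31 + -5.88*i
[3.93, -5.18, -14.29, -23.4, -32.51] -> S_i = 3.93 + -9.11*i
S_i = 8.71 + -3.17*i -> [8.71, 5.54, 2.37, -0.8, -3.97]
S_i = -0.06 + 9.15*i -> [-0.06, 9.09, 18.24, 27.39, 36.54]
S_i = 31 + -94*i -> [31, -63, -157, -251, -345]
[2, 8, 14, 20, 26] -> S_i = 2 + 6*i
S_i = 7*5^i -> [7, 35, 175, 875, 4375]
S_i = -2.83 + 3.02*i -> [-2.83, 0.19, 3.21, 6.23, 9.25]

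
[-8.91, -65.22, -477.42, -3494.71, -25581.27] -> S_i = -8.91*7.32^i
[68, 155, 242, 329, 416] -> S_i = 68 + 87*i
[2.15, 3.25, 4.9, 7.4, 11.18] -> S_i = 2.15*1.51^i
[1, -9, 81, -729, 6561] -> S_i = 1*-9^i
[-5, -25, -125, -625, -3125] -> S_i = -5*5^i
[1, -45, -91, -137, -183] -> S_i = 1 + -46*i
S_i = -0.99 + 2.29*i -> [-0.99, 1.3, 3.59, 5.88, 8.17]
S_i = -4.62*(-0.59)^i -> [-4.62, 2.73, -1.61, 0.95, -0.56]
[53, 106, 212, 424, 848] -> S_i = 53*2^i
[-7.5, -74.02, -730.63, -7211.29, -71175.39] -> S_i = -7.50*9.87^i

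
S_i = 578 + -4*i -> [578, 574, 570, 566, 562]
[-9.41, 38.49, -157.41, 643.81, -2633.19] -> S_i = -9.41*(-4.09)^i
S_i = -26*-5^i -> [-26, 130, -650, 3250, -16250]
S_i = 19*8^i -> [19, 152, 1216, 9728, 77824]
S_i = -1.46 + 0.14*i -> [-1.46, -1.32, -1.18, -1.04, -0.9]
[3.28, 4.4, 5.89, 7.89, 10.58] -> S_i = 3.28*1.34^i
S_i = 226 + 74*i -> [226, 300, 374, 448, 522]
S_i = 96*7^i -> [96, 672, 4704, 32928, 230496]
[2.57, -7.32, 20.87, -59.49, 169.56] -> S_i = 2.57*(-2.85)^i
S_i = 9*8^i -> [9, 72, 576, 4608, 36864]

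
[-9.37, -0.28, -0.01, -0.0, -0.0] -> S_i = -9.37*0.03^i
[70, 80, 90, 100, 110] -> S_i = 70 + 10*i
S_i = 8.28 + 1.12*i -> [8.28, 9.4, 10.52, 11.64, 12.76]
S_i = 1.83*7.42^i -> [1.83, 13.58, 100.75, 747.59, 5547.11]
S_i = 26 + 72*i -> [26, 98, 170, 242, 314]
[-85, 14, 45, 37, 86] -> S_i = Random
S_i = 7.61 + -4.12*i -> [7.61, 3.49, -0.63, -4.75, -8.87]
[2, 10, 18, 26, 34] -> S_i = 2 + 8*i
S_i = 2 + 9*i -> [2, 11, 20, 29, 38]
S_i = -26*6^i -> [-26, -156, -936, -5616, -33696]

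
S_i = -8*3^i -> [-8, -24, -72, -216, -648]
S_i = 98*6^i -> [98, 588, 3528, 21168, 127008]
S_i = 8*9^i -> [8, 72, 648, 5832, 52488]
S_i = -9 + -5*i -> [-9, -14, -19, -24, -29]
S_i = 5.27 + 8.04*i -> [5.27, 13.31, 21.35, 29.39, 37.43]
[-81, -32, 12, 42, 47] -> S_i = Random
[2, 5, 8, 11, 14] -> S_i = 2 + 3*i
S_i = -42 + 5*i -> [-42, -37, -32, -27, -22]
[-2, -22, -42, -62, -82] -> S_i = -2 + -20*i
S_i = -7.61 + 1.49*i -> [-7.61, -6.12, -4.63, -3.14, -1.65]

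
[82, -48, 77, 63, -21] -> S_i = Random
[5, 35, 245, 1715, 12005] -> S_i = 5*7^i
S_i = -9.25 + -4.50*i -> [-9.25, -13.75, -18.25, -22.75, -27.25]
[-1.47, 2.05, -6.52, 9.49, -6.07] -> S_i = Random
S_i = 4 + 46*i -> [4, 50, 96, 142, 188]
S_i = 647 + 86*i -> [647, 733, 819, 905, 991]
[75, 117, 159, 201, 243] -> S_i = 75 + 42*i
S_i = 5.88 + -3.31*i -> [5.88, 2.57, -0.74, -4.05, -7.36]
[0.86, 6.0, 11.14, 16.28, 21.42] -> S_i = 0.86 + 5.14*i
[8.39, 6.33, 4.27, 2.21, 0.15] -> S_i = 8.39 + -2.06*i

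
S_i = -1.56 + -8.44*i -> [-1.56, -10.0, -18.44, -26.88, -35.32]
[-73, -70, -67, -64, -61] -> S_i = -73 + 3*i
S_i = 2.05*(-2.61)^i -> [2.05, -5.35, 13.96, -36.45, 95.13]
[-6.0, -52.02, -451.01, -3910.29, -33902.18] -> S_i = -6.00*8.67^i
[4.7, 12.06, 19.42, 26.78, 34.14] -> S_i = 4.70 + 7.36*i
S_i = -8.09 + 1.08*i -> [-8.09, -7.01, -5.93, -4.85, -3.77]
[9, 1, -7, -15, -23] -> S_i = 9 + -8*i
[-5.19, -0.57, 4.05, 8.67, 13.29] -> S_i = -5.19 + 4.62*i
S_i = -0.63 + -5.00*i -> [-0.63, -5.63, -10.63, -15.63, -20.63]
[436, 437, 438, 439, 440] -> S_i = 436 + 1*i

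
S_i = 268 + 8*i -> [268, 276, 284, 292, 300]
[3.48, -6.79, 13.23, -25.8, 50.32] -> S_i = 3.48*(-1.95)^i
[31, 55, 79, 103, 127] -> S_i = 31 + 24*i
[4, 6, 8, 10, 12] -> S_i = 4 + 2*i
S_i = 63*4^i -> [63, 252, 1008, 4032, 16128]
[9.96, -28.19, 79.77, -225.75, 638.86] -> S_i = 9.96*(-2.83)^i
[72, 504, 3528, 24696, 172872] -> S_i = 72*7^i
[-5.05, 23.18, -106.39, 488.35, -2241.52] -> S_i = -5.05*(-4.59)^i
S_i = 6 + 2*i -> [6, 8, 10, 12, 14]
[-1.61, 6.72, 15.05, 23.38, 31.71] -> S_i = -1.61 + 8.33*i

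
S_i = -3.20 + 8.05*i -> [-3.2, 4.85, 12.9, 20.95, 29.0]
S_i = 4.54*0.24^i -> [4.54, 1.09, 0.26, 0.06, 0.02]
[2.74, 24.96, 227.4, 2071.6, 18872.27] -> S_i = 2.74*9.11^i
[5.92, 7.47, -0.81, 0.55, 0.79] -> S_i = Random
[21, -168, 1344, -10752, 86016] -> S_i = 21*-8^i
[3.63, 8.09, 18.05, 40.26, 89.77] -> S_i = 3.63*2.23^i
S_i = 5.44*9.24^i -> [5.44, 50.27, 464.45, 4291.56, 39653.98]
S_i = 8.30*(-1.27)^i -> [8.3, -10.54, 13.39, -17.0, 21.59]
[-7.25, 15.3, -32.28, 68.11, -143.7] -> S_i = -7.25*(-2.11)^i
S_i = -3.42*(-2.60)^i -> [-3.42, 8.89, -23.12, 60.11, -156.29]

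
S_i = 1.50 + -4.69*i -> [1.5, -3.19, -7.88, -12.57, -17.26]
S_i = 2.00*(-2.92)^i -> [2.0, -5.84, 17.05, -49.79, 145.4]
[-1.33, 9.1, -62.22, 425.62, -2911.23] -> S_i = -1.33*(-6.84)^i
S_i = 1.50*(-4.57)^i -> [1.5, -6.86, 31.33, -143.17, 654.27]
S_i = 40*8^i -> [40, 320, 2560, 20480, 163840]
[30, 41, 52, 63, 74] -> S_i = 30 + 11*i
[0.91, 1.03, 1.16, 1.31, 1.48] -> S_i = 0.91*1.13^i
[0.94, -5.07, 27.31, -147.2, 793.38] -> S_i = 0.94*(-5.39)^i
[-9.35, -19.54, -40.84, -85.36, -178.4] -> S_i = -9.35*2.09^i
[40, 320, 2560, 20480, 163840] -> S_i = 40*8^i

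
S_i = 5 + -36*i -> [5, -31, -67, -103, -139]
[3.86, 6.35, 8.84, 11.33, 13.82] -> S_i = 3.86 + 2.49*i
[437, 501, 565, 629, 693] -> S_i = 437 + 64*i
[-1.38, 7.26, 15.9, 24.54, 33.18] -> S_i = -1.38 + 8.64*i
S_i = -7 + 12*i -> [-7, 5, 17, 29, 41]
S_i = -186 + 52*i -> [-186, -134, -82, -30, 22]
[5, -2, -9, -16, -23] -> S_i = 5 + -7*i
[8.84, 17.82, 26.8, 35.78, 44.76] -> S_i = 8.84 + 8.98*i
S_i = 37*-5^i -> [37, -185, 925, -4625, 23125]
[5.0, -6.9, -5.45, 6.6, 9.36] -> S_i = Random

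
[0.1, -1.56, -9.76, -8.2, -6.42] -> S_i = Random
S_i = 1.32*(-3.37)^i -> [1.32, -4.45, 14.99, -50.52, 170.25]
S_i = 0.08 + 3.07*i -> [0.08, 3.15, 6.22, 9.29, 12.36]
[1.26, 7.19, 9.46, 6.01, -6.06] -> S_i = Random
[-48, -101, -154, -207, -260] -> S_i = -48 + -53*i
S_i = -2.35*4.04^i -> [-2.35, -9.49, -38.36, -154.96, -626.03]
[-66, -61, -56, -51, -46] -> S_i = -66 + 5*i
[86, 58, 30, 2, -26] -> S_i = 86 + -28*i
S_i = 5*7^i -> [5, 35, 245, 1715, 12005]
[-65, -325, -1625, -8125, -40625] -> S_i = -65*5^i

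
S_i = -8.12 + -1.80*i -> [-8.12, -9.92, -11.72, -13.52, -15.32]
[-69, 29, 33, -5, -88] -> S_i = Random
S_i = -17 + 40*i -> [-17, 23, 63, 103, 143]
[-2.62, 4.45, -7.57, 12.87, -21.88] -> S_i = -2.62*(-1.70)^i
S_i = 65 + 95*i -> [65, 160, 255, 350, 445]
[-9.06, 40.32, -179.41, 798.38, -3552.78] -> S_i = -9.06*(-4.45)^i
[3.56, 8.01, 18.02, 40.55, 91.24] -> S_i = 3.56*2.25^i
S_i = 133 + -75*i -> [133, 58, -17, -92, -167]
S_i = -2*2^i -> [-2, -4, -8, -16, -32]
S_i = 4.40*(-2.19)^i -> [4.4, -9.64, 21.1, -46.22, 101.21]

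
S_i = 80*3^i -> [80, 240, 720, 2160, 6480]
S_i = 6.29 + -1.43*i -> [6.29, 4.86, 3.43, 2.0, 0.57]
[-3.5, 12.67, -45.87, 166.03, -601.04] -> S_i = -3.50*(-3.62)^i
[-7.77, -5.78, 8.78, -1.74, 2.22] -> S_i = Random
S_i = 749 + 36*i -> [749, 785, 821, 857, 893]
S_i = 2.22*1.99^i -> [2.22, 4.42, 8.79, 17.49, 34.81]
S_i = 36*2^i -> [36, 72, 144, 288, 576]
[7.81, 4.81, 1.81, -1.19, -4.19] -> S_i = 7.81 + -3.00*i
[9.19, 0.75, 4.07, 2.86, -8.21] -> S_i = Random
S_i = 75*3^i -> [75, 225, 675, 2025, 6075]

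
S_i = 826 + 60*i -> [826, 886, 946, 1006, 1066]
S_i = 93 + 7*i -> [93, 100, 107, 114, 121]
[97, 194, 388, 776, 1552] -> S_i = 97*2^i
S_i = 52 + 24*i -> [52, 76, 100, 124, 148]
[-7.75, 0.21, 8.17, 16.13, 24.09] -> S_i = -7.75 + 7.96*i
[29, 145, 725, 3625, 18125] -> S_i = 29*5^i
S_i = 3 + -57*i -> [3, -54, -111, -168, -225]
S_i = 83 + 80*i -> [83, 163, 243, 323, 403]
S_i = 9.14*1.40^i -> [9.14, 12.8, 17.91, 25.08, 35.11]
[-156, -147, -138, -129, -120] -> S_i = -156 + 9*i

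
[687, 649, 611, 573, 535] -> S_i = 687 + -38*i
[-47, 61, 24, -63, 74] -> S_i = Random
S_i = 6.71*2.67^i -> [6.71, 17.92, 47.83, 127.72, 341.01]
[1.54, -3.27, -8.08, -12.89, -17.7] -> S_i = 1.54 + -4.81*i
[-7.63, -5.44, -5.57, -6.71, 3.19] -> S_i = Random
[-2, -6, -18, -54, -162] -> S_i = -2*3^i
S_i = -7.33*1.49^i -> [-7.33, -10.92, -16.27, -24.25, -36.13]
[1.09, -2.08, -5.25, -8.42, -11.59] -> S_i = 1.09 + -3.17*i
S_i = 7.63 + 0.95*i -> [7.63, 8.58, 9.53, 10.48, 11.43]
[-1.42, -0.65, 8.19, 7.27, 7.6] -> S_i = Random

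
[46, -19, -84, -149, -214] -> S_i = 46 + -65*i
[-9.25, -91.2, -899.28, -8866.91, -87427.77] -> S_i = -9.25*9.86^i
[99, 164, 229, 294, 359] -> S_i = 99 + 65*i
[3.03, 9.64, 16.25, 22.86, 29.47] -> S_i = 3.03 + 6.61*i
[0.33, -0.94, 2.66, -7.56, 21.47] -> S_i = 0.33*(-2.84)^i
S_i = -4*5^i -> [-4, -20, -100, -500, -2500]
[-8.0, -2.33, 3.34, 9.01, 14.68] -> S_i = -8.00 + 5.67*i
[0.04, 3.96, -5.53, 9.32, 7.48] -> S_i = Random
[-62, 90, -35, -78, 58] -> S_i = Random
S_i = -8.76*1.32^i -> [-8.76, -11.56, -15.26, -20.15, -26.59]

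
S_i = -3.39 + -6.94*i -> [-3.39, -10.33, -17.27, -24.21, -31.15]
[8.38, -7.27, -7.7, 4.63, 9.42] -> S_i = Random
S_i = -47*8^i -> [-47, -376, -3008, -24064, -192512]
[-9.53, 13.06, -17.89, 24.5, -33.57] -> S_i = -9.53*(-1.37)^i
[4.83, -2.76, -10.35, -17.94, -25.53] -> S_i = 4.83 + -7.59*i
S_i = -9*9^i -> [-9, -81, -729, -6561, -59049]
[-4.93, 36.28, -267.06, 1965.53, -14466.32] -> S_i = -4.93*(-7.36)^i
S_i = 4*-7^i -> [4, -28, 196, -1372, 9604]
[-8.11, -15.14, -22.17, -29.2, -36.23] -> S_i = -8.11 + -7.03*i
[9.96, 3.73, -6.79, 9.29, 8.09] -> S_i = Random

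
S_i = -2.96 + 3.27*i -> [-2.96, 0.31, 3.58, 6.85, 10.12]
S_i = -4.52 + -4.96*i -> [-4.52, -9.48, -14.44, -19.4, -24.36]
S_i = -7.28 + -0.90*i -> [-7.28, -8.18, -9.08, -9.98, -10.88]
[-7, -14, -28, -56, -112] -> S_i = -7*2^i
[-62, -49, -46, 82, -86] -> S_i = Random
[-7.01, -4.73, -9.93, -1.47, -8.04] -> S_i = Random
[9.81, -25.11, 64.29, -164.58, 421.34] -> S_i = 9.81*(-2.56)^i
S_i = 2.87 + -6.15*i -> [2.87, -3.28, -9.43, -15.58, -21.73]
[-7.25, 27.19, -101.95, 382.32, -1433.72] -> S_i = -7.25*(-3.75)^i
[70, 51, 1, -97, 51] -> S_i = Random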